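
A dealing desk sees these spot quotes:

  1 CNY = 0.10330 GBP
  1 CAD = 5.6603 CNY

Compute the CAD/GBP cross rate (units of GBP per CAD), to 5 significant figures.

CAD/GBP = 0.58471

1 CAD × 5.6603 = 5.6603 CNY
5.6603 CNY × 0.10330 = 0.584709 GBP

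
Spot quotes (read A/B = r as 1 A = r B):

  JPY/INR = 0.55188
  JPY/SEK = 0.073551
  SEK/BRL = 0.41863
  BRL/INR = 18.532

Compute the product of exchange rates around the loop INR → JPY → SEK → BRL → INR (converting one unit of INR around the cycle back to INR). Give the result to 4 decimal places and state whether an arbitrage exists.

1.0339 (arbitrage exists)

Around INR → JPY → SEK → BRL → INR: 1 ÷ 0.55188 × 0.073551 × 0.41863 × 18.532 = 1.033943
Product > 1; profitable direction is INR → JPY → SEK → BRL → INR.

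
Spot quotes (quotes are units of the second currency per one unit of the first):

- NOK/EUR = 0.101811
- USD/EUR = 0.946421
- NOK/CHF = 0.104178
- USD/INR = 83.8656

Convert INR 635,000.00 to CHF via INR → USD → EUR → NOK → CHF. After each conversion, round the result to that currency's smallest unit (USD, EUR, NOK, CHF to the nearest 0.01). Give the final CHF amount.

CHF 7,332.56

INR 635,000.00 ÷ 83.8656 = USD 7,571.64
USD 7,571.64 × 0.946421 = EUR 7,165.96
EUR 7,165.96 ÷ 0.101811 = NOK 70,384.93
NOK 70,384.93 × 0.104178 = CHF 7,332.56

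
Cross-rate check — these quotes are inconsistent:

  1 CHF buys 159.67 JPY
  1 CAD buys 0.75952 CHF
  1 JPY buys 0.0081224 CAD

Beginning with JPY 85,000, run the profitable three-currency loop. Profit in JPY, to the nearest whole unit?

Profitable loop is JPY → CHF → CAD → JPY:
JPY 85,000 ÷ 159.67 = CHF 532.35
CHF 532.35 ÷ 0.75952 = CAD 700.90
CAD 700.90 ÷ 0.0081224 = JPY 86,292
Profit = JPY 86,292 − JPY 85,000

Profit: JPY 1,292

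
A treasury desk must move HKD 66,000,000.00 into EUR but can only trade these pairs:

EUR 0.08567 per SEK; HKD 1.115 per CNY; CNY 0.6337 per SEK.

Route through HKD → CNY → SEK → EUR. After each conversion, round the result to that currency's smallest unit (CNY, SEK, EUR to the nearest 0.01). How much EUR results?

EUR 8,002,287.09

HKD 66,000,000.00 ÷ 1.115 = CNY 59,192,825.11
CNY 59,192,825.11 ÷ 0.6337 = SEK 93,408,276.96
SEK 93,408,276.96 × 0.08567 = EUR 8,002,287.09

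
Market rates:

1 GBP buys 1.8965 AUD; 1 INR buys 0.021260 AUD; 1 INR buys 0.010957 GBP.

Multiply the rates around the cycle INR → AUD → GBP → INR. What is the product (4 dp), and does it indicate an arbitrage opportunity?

Around INR → AUD → GBP → INR: 1 × 0.021260 ÷ 1.8965 ÷ 0.010957 = 1.023102
Product > 1; profitable direction is INR → AUD → GBP → INR.

1.0231 (arbitrage exists)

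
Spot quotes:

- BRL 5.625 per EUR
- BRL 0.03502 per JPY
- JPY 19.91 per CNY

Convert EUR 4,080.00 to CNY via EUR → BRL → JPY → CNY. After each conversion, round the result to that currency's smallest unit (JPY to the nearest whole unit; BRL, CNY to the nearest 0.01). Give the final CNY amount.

EUR 4,080.00 × 5.625 = BRL 22,950.00
BRL 22,950.00 ÷ 0.03502 = JPY 655,340
JPY 655,340 ÷ 19.91 = CNY 32,915.12

CNY 32,915.12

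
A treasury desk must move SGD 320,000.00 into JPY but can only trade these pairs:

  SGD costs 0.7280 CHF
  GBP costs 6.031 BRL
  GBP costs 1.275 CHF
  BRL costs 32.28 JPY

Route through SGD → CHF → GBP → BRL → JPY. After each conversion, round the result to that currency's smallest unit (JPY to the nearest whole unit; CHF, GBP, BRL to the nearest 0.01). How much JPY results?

SGD 320,000.00 × 0.7280 = CHF 232,960.00
CHF 232,960.00 ÷ 1.275 = GBP 182,713.73
GBP 182,713.73 × 6.031 = BRL 1,101,946.51
BRL 1,101,946.51 × 32.28 = JPY 35,570,833

JPY 35,570,833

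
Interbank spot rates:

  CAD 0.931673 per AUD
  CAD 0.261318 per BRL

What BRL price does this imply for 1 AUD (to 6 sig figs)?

AUD/BRL = 3.56528

1 AUD × 0.931673 = 0.931673 CAD
0.931673 CAD ÷ 0.261318 = 3.56528 BRL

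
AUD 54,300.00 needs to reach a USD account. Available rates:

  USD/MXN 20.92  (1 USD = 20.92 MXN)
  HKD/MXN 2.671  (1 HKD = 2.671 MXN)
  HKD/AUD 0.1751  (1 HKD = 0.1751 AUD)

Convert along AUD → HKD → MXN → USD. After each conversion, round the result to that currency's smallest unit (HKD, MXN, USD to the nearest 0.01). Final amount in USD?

AUD 54,300.00 ÷ 0.1751 = HKD 310,108.51
HKD 310,108.51 × 2.671 = MXN 828,299.83
MXN 828,299.83 ÷ 20.92 = USD 39,593.68

USD 39,593.68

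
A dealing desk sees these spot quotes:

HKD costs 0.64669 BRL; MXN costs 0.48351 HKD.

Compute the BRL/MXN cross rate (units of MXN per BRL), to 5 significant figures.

BRL/MXN = 3.1981

1 BRL ÷ 0.64669 = 1.54634 HKD
1.54634 HKD ÷ 0.48351 = 3.19815 MXN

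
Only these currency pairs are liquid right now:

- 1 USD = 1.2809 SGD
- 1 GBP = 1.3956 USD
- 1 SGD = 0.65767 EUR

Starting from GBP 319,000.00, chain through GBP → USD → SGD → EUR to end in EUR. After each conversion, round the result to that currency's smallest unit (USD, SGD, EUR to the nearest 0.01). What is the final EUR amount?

GBP 319,000.00 × 1.3956 = USD 445,196.40
USD 445,196.40 × 1.2809 = SGD 570,252.07
SGD 570,252.07 × 0.65767 = EUR 375,037.68

EUR 375,037.68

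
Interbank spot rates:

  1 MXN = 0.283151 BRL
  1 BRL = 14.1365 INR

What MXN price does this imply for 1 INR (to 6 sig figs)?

INR/MXN = 0.249827

1 INR ÷ 14.1365 = 0.0707389 BRL
0.0707389 BRL ÷ 0.283151 = 0.249827 MXN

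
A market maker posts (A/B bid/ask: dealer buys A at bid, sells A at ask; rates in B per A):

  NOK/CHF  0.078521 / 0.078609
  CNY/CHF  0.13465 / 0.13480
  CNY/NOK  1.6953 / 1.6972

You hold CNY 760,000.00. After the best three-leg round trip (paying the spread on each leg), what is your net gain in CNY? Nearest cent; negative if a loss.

Net profit: CNY 7,034.07

Best loop CNY → CHF → NOK → CNY:
CNY 760,000.00 × 0.13465 (sell CNY at bid) = CHF 102,334.00
CHF 102,334.00 ÷ 0.078609 (buy NOK at ask) = NOK 1,301,810.23
NOK 1,301,810.23 ÷ 1.6972 (buy CNY at ask) = CNY 767,034.07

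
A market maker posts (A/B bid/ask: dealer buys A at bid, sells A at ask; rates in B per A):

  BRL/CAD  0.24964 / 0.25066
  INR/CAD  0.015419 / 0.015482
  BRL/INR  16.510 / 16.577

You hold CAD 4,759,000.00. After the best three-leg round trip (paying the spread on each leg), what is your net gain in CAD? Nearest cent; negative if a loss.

Best loop CAD → BRL → INR → CAD:
CAD 4,759,000.00 ÷ 0.25066 (buy BRL at ask) = BRL 18,985,877.28
BRL 18,985,877.28 × 16.510 (sell BRL at bid) = INR 313,456,833.96
INR 313,456,833.96 × 0.015419 (sell INR at bid) = CAD 4,833,190.92

Net profit: CAD 74,190.92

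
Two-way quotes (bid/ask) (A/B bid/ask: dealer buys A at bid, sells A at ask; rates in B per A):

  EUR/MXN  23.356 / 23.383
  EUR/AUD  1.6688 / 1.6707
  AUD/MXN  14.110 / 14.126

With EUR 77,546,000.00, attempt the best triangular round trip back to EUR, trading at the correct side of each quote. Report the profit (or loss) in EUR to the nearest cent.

Net profit: EUR 543,110.52

Best loop EUR → AUD → MXN → EUR:
EUR 77,546,000.00 × 1.6688 (sell EUR at bid) = AUD 129,408,764.80
AUD 129,408,764.80 × 14.110 (sell AUD at bid) = MXN 1,825,957,671.33
MXN 1,825,957,671.33 ÷ 23.383 (buy EUR at ask) = EUR 78,089,110.52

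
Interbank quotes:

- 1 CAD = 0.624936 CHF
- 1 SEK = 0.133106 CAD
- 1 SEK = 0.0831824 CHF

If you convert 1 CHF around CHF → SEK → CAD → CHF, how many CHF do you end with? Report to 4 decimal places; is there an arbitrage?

1.0000 (no arbitrage)

Around CHF → SEK → CAD → CHF: 1 ÷ 0.0831824 × 0.133106 × 0.624936 = 1.000004
Product ≈ 1 (deviation 0.000%, within rounding noise).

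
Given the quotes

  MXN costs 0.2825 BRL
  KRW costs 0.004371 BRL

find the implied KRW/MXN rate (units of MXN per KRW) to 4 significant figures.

1 KRW × 0.004371 = 0.004371 BRL
0.004371 BRL ÷ 0.2825 = 0.0154726 MXN

KRW/MXN = 0.01547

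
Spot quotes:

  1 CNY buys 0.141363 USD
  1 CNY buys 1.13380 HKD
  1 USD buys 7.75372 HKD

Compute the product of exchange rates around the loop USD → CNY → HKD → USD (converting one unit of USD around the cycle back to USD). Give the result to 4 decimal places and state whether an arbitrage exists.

Around USD → CNY → HKD → USD: 1 ÷ 0.141363 × 1.13380 ÷ 7.75372 = 1.034405
Product > 1; profitable direction is USD → CNY → HKD → USD.

1.0344 (arbitrage exists)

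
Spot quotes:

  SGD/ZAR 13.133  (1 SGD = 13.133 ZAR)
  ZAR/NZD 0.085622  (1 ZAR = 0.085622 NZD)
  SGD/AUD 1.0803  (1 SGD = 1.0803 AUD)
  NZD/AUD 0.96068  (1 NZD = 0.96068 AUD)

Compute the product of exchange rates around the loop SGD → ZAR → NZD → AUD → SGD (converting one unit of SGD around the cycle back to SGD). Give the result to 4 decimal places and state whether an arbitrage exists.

Around SGD → ZAR → NZD → AUD → SGD: 1 × 13.133 × 0.085622 × 0.96068 ÷ 1.0803 = 0.999962
Product ≈ 1 (deviation 0.004%, within rounding noise).

1.0000 (no arbitrage)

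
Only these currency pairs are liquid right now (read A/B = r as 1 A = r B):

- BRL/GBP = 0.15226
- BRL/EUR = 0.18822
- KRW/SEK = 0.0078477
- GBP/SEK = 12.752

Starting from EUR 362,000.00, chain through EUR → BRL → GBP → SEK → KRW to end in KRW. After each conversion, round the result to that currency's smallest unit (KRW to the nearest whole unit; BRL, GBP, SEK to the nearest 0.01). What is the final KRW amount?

EUR 362,000.00 ÷ 0.18822 = BRL 1,923,281.27
BRL 1,923,281.27 × 0.15226 = GBP 292,838.81
GBP 292,838.81 × 12.752 = SEK 3,734,280.51
SEK 3,734,280.51 ÷ 0.0078477 = KRW 475,843,943

KRW 475,843,943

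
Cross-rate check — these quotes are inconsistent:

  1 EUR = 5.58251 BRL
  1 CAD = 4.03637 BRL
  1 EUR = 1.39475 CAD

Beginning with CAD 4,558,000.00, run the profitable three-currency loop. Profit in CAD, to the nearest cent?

Profit: CAD 38,551.72

Profitable loop is CAD → BRL → EUR → CAD:
CAD 4,558,000.00 × 4.03637 = BRL 18,397,774.46
BRL 18,397,774.46 ÷ 5.58251 = EUR 3,295,609.76
EUR 3,295,609.76 × 1.39475 = CAD 4,596,551.72
Profit = CAD 4,596,551.72 − CAD 4,558,000.00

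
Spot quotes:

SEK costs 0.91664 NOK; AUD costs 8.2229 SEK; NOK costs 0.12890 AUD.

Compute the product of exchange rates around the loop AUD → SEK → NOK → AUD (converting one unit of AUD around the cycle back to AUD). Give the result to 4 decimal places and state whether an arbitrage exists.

Around AUD → SEK → NOK → AUD: 1 × 8.2229 × 0.91664 × 0.12890 = 0.971576
Product < 1; profitable direction is AUD → NOK → SEK → AUD.

0.9716 (arbitrage exists)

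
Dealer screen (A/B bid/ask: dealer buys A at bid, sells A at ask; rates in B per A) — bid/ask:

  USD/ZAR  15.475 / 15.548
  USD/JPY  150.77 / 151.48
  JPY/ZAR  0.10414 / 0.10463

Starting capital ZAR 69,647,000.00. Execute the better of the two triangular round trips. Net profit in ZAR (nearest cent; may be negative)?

Best loop ZAR → USD → JPY → ZAR:
ZAR 69,647,000.00 ÷ 15.548 (buy USD at ask) = USD 4,479,482.89
USD 4,479,482.89 × 150.77 (sell USD at bid) = JPY 675,371,636
JPY 675,371,636 × 0.10414 (sell JPY at bid) = ZAR 70,333,202.13

Net profit: ZAR 686,202.13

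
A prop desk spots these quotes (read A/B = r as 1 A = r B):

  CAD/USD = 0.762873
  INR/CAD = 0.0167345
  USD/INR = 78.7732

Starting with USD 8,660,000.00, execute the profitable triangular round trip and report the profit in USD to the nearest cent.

Profit: USD 48,861.13

Profitable loop is USD → INR → CAD → USD:
USD 8,660,000.00 × 78.7732 = INR 682,175,912.00
INR 682,175,912.00 × 0.0167345 = CAD 11,415,872.80
CAD 11,415,872.80 × 0.762873 = USD 8,708,861.13
Profit = USD 8,708,861.13 − USD 8,660,000.00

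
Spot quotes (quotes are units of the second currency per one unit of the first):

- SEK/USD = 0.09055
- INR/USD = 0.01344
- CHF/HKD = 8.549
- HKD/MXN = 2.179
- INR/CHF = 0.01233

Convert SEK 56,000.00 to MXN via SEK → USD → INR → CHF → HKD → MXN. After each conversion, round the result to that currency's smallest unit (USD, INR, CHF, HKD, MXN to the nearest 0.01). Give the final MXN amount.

MXN 86,658.90

SEK 56,000.00 × 0.09055 = USD 5,070.80
USD 5,070.80 ÷ 0.01344 = INR 377,291.67
INR 377,291.67 × 0.01233 = CHF 4,652.01
CHF 4,652.01 × 8.549 = HKD 39,770.03
HKD 39,770.03 × 2.179 = MXN 86,658.90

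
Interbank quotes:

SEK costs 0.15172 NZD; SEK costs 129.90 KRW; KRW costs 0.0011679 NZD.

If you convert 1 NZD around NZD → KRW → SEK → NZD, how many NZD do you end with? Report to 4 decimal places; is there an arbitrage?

1.0001 (no arbitrage)

Around NZD → KRW → SEK → NZD: 1 ÷ 0.0011679 ÷ 129.90 × 0.15172 = 1.000065
Product ≈ 1 (deviation 0.006%, within rounding noise).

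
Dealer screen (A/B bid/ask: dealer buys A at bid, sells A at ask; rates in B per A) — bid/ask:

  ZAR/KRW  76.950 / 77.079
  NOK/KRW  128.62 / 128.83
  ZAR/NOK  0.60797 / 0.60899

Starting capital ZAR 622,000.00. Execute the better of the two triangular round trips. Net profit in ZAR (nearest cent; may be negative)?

Net profit: ZAR 9,022.68

Best loop ZAR → NOK → KRW → ZAR:
ZAR 622,000.00 × 0.60797 (sell ZAR at bid) = NOK 378,157.34
NOK 378,157.34 × 128.62 (sell NOK at bid) = KRW 48,638,597
KRW 48,638,597 ÷ 77.079 (buy ZAR at ask) = ZAR 631,022.68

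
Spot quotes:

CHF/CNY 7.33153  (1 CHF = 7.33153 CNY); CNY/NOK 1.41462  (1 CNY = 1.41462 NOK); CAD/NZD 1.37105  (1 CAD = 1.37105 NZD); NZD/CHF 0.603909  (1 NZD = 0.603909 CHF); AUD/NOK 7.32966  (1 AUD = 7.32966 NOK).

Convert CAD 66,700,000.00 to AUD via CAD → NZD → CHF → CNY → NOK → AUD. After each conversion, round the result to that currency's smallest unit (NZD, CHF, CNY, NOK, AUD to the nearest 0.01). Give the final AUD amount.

CAD 66,700,000.00 × 1.37105 = NZD 91,449,035.00
NZD 91,449,035.00 × 0.603909 = CHF 55,226,895.28
CHF 55,226,895.28 × 7.33153 = CNY 404,897,639.55
CNY 404,897,639.55 × 1.41462 = NOK 572,776,298.86
NOK 572,776,298.86 ÷ 7.32966 = AUD 78,145,002.48

AUD 78,145,002.48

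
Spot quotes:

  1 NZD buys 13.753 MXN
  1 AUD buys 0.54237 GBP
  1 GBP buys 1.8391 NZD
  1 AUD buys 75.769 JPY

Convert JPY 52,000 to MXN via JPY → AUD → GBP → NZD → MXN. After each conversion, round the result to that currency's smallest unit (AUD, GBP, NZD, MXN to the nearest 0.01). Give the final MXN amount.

JPY 52,000 ÷ 75.769 = AUD 686.30
AUD 686.30 × 0.54237 = GBP 372.23
GBP 372.23 × 1.8391 = NZD 684.57
NZD 684.57 × 13.753 = MXN 9,414.89

MXN 9,414.89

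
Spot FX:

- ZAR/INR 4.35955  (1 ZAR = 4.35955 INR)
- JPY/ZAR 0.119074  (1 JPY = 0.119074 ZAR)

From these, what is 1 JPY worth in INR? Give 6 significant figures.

1 JPY × 0.119074 = 0.119074 ZAR
0.119074 ZAR × 4.35955 = 0.519109 INR

JPY/INR = 0.519109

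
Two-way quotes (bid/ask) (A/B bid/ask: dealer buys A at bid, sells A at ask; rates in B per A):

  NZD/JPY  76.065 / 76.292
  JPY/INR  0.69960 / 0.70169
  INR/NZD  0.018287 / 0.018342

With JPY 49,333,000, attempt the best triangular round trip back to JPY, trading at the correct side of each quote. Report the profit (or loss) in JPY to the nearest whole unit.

Net profit: JPY 908,957

Best loop JPY → NZD → INR → JPY:
JPY 49,333,000 ÷ 76.292 (buy NZD at ask) = NZD 646,633.99
NZD 646,633.99 ÷ 0.018342 (buy INR at ask) = INR 35,254,278.99
INR 35,254,278.99 ÷ 0.70169 (buy JPY at ask) = JPY 50,241,957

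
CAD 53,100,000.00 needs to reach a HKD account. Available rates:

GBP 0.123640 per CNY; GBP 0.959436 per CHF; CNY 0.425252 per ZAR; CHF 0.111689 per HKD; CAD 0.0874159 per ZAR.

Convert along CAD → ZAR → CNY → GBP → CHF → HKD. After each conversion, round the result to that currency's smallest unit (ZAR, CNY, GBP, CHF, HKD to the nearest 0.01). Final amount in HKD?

CAD 53,100,000.00 ÷ 0.0874159 = ZAR 607,440,980.42
ZAR 607,440,980.42 × 0.425252 = CNY 258,315,491.81
CNY 258,315,491.81 × 0.123640 = GBP 31,938,127.41
GBP 31,938,127.41 ÷ 0.959436 = CHF 33,288,439.68
CHF 33,288,439.68 ÷ 0.111689 = HKD 298,045,820.81

HKD 298,045,820.81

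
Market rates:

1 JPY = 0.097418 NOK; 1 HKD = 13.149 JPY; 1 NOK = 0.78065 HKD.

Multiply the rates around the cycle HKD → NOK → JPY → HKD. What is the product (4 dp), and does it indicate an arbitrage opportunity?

Around HKD → NOK → JPY → HKD: 1 ÷ 0.78065 ÷ 0.097418 ÷ 13.149 = 1.000027
Product ≈ 1 (deviation 0.003%, within rounding noise).

1.0000 (no arbitrage)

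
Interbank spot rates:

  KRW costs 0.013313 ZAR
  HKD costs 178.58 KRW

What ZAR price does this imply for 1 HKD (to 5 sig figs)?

1 HKD × 178.58 = 178.58 KRW
178.58 KRW × 0.013313 = 2.37744 ZAR

HKD/ZAR = 2.3774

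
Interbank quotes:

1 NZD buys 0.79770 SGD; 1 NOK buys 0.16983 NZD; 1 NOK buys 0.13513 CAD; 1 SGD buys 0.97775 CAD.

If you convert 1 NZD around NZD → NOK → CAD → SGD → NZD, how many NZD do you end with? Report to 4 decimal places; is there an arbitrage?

1.0202 (arbitrage exists)

Around NZD → NOK → CAD → SGD → NZD: 1 ÷ 0.16983 × 0.13513 ÷ 0.97775 ÷ 0.79770 = 1.020164
Product > 1; profitable direction is NZD → NOK → CAD → SGD → NZD.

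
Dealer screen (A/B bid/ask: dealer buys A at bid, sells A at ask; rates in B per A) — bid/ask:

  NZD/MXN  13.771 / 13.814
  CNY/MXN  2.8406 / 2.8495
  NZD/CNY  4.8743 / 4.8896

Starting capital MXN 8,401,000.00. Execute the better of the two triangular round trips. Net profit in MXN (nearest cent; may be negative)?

Net profit: MXN 19,422.27

Best loop MXN → NZD → CNY → MXN:
MXN 8,401,000.00 ÷ 13.814 (buy NZD at ask) = NZD 608,151.15
NZD 608,151.15 × 4.8743 (sell NZD at bid) = CNY 2,964,311.16
CNY 2,964,311.16 × 2.8406 (sell CNY at bid) = MXN 8,420,422.27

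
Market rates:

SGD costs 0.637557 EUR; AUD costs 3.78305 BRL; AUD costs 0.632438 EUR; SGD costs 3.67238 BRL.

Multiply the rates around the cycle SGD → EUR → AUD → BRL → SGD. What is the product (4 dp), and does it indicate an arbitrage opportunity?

1.0385 (arbitrage exists)

Around SGD → EUR → AUD → BRL → SGD: 1 × 0.637557 ÷ 0.632438 × 3.78305 ÷ 3.67238 = 1.038474
Product > 1; profitable direction is SGD → EUR → AUD → BRL → SGD.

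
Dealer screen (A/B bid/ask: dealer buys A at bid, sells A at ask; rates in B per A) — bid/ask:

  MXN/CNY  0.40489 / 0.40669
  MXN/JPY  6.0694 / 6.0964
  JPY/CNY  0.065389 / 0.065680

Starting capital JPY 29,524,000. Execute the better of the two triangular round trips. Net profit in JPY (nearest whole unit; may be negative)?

Net profit: JPY 330,214

Best loop JPY → MXN → CNY → JPY:
JPY 29,524,000 ÷ 6.0964 (buy MXN at ask) = MXN 4,842,858.08
MXN 4,842,858.08 × 0.40489 (sell MXN at bid) = CNY 1,960,824.81
CNY 1,960,824.81 ÷ 0.065680 (buy JPY at ask) = JPY 29,854,214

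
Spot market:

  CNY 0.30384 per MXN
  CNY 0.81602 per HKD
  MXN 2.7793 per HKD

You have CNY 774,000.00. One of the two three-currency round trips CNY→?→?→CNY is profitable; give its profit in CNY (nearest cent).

Profitable loop is CNY → HKD → MXN → CNY:
CNY 774,000.00 ÷ 0.81602 = HKD 948,506.16
HKD 948,506.16 × 2.7793 = MXN 2,636,183.18
MXN 2,636,183.18 × 0.30384 = CNY 800,977.90
Profit = CNY 800,977.90 − CNY 774,000.00

Profit: CNY 26,977.90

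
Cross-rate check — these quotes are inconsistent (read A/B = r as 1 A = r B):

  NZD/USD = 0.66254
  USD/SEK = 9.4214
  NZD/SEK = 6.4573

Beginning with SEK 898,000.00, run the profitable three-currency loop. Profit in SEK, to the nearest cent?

Profitable loop is SEK → USD → NZD → SEK:
SEK 898,000.00 ÷ 9.4214 = USD 95,314.92
USD 95,314.92 ÷ 0.66254 = NZD 143,862.89
NZD 143,862.89 × 6.4573 = SEK 928,965.86
Profit = SEK 928,965.86 − SEK 898,000.00

Profit: SEK 30,965.86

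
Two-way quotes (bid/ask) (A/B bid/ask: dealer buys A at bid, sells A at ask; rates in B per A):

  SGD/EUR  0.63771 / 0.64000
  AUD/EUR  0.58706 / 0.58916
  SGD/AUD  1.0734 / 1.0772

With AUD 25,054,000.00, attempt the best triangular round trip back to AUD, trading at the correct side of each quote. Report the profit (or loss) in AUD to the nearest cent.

Best loop AUD → SGD → EUR → AUD:
AUD 25,054,000.00 ÷ 1.0772 (buy SGD at ask) = SGD 23,258,447.83
SGD 23,258,447.83 × 0.63771 (sell SGD at bid) = EUR 14,832,144.76
EUR 14,832,144.76 ÷ 0.58916 (buy AUD at ask) = AUD 25,175,070.89

Net profit: AUD 121,070.89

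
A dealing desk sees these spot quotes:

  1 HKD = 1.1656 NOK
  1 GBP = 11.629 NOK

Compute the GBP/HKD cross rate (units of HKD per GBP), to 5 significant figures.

GBP/HKD = 9.9768

1 GBP × 11.629 = 11.629 NOK
11.629 NOK ÷ 1.1656 = 9.97684 HKD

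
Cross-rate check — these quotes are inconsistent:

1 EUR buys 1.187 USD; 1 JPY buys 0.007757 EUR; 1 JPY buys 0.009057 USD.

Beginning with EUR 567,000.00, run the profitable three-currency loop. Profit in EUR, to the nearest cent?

Profit: EUR 9,425.52

Profitable loop is EUR → USD → JPY → EUR:
EUR 567,000.00 × 1.187 = USD 673,029.00
USD 673,029.00 ÷ 0.009057 = JPY 74,310,368
JPY 74,310,368 × 0.007757 = EUR 576,425.52
Profit = EUR 576,425.52 − EUR 567,000.00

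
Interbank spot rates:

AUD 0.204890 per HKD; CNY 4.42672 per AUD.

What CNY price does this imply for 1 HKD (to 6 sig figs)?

HKD/CNY = 0.906991

1 HKD × 0.204890 = 0.20489 AUD
0.20489 AUD × 4.42672 = 0.906991 CNY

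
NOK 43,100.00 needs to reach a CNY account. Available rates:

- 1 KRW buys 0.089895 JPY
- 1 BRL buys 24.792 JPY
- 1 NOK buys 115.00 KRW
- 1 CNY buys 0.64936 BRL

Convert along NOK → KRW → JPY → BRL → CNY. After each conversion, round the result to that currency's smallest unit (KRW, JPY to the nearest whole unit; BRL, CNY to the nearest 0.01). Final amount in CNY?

CNY 27,676.68

NOK 43,100.00 × 115.00 = KRW 4,956,500
KRW 4,956,500 × 0.089895 = JPY 445,565
JPY 445,565 ÷ 24.792 = BRL 17,972.13
BRL 17,972.13 ÷ 0.64936 = CNY 27,676.68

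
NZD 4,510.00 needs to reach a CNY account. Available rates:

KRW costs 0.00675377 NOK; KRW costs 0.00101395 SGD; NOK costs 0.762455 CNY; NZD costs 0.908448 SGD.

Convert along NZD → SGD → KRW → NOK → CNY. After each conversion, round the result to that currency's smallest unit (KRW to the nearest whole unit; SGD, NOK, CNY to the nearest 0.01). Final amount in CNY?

CNY 20,807.53

NZD 4,510.00 × 0.908448 = SGD 4,097.10
SGD 4,097.10 ÷ 0.00101395 = KRW 4,040,732
KRW 4,040,732 × 0.00675377 = NOK 27,290.17
NOK 27,290.17 × 0.762455 = CNY 20,807.53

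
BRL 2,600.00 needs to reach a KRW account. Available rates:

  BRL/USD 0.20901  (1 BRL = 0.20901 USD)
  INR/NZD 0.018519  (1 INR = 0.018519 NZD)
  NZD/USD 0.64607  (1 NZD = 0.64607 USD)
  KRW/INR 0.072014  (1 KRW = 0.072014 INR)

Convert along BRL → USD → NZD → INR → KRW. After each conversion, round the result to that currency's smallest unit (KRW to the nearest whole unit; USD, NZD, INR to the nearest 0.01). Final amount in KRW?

BRL 2,600.00 × 0.20901 = USD 543.43
USD 543.43 ÷ 0.64607 = NZD 841.13
NZD 841.13 ÷ 0.018519 = INR 45,419.84
INR 45,419.84 ÷ 0.072014 = KRW 630,708

KRW 630,708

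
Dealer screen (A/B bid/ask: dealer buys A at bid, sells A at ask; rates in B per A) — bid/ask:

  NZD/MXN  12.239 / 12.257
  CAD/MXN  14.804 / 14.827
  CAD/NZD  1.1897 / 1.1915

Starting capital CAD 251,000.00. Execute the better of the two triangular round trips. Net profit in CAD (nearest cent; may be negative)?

Best loop CAD → MXN → NZD → CAD:
CAD 251,000.00 × 14.804 (sell CAD at bid) = MXN 3,715,804.00
MXN 3,715,804.00 ÷ 12.257 (buy NZD at ask) = NZD 303,157.71
NZD 303,157.71 ÷ 1.1915 (buy CAD at ask) = CAD 254,433.66

Net profit: CAD 3,433.66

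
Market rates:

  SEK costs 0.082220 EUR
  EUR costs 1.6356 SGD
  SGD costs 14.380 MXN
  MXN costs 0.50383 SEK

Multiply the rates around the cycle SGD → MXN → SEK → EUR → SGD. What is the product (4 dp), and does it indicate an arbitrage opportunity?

Around SGD → MXN → SEK → EUR → SGD: 1 × 14.380 × 0.50383 × 0.082220 × 1.6356 = 0.974311
Product < 1; profitable direction is SGD → EUR → SEK → MXN → SGD.

0.9743 (arbitrage exists)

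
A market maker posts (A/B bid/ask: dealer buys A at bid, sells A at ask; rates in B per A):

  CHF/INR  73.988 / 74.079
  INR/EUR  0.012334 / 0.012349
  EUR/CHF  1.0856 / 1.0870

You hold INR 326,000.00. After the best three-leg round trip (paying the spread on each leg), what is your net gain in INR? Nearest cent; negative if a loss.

Net profit: INR 1,839.41

Best loop INR → CHF → EUR → INR:
INR 326,000.00 ÷ 74.079 (buy CHF at ask) = CHF 4,400.71
CHF 4,400.71 ÷ 1.0870 (buy EUR at ask) = EUR 4,048.49
EUR 4,048.49 ÷ 0.012349 (buy INR at ask) = INR 327,839.41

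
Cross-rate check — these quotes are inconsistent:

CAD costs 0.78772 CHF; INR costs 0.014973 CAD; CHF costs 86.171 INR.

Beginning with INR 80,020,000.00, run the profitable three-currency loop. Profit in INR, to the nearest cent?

Profit: INR 1,308,053.26

Profitable loop is INR → CAD → CHF → INR:
INR 80,020,000.00 × 0.014973 = CAD 1,198,139.46
CAD 1,198,139.46 × 0.78772 = CHF 943,798.42
CHF 943,798.42 × 86.171 = INR 81,328,053.26
Profit = INR 81,328,053.26 − INR 80,020,000.00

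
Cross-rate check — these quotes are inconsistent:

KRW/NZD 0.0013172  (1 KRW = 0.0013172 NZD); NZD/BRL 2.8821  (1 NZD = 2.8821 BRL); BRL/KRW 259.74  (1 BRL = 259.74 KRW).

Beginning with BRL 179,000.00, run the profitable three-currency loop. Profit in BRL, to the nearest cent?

Profit: BRL 2,532.10

Profitable loop is BRL → NZD → KRW → BRL:
BRL 179,000.00 ÷ 2.8821 = NZD 62,107.49
NZD 62,107.49 ÷ 0.0013172 = KRW 47,151,147
KRW 47,151,147 ÷ 259.74 = BRL 181,532.10
Profit = BRL 181,532.10 − BRL 179,000.00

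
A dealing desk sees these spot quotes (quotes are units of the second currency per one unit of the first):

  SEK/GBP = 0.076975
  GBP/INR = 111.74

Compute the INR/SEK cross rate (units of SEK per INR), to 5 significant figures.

INR/SEK = 0.11626

1 INR ÷ 111.74 = 0.00894935 GBP
0.00894935 GBP ÷ 0.076975 = 0.116263 SEK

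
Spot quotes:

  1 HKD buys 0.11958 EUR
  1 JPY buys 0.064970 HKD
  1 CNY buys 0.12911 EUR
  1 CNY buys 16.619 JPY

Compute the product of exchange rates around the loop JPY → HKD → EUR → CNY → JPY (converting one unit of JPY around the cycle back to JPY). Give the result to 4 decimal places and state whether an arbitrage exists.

1.0000 (no arbitrage)

Around JPY → HKD → EUR → CNY → JPY: 1 × 0.064970 × 0.11958 ÷ 0.12911 × 16.619 = 1.000038
Product ≈ 1 (deviation 0.004%, within rounding noise).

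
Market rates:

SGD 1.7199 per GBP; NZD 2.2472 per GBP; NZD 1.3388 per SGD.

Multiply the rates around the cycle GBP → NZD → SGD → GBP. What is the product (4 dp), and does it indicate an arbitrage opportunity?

Around GBP → NZD → SGD → GBP: 1 × 2.2472 ÷ 1.3388 ÷ 1.7199 = 0.975939
Product < 1; profitable direction is GBP → SGD → NZD → GBP.

0.9759 (arbitrage exists)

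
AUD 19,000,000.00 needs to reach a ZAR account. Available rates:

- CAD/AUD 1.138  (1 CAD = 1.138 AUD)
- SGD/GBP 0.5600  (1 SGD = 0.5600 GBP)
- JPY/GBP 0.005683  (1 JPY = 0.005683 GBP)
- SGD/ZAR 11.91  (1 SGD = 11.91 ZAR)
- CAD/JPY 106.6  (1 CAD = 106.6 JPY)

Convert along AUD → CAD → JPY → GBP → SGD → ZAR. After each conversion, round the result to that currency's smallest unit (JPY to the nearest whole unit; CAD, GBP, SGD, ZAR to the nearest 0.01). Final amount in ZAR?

ZAR 215,114,623.21

AUD 19,000,000.00 ÷ 1.138 = CAD 16,695,957.82
CAD 16,695,957.82 × 106.6 = JPY 1,779,789,104
JPY 1,779,789,104 × 0.005683 = GBP 10,114,541.48
GBP 10,114,541.48 ÷ 0.5600 = SGD 18,061,681.21
SGD 18,061,681.21 × 11.91 = ZAR 215,114,623.21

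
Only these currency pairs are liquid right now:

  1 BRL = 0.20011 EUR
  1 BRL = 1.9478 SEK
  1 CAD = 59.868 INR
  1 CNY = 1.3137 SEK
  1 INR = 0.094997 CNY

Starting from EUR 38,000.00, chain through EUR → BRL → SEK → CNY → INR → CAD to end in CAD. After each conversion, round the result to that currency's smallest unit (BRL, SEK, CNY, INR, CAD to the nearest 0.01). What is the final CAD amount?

CAD 49,506.06

EUR 38,000.00 ÷ 0.20011 = BRL 189,895.56
BRL 189,895.56 × 1.9478 = SEK 369,878.57
SEK 369,878.57 ÷ 1.3137 = CNY 281,554.82
CNY 281,554.82 ÷ 0.094997 = INR 2,963,828.54
INR 2,963,828.54 ÷ 59.868 = CAD 49,506.06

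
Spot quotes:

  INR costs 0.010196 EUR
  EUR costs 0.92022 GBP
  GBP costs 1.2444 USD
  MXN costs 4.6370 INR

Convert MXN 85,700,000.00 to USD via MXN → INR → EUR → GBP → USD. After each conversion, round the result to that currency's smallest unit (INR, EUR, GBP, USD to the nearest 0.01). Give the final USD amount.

MXN 85,700,000.00 × 4.6370 = INR 397,390,900.00
INR 397,390,900.00 × 0.010196 = EUR 4,051,797.62
EUR 4,051,797.62 × 0.92022 = GBP 3,728,545.21
GBP 3,728,545.21 × 1.2444 = USD 4,639,801.66

USD 4,639,801.66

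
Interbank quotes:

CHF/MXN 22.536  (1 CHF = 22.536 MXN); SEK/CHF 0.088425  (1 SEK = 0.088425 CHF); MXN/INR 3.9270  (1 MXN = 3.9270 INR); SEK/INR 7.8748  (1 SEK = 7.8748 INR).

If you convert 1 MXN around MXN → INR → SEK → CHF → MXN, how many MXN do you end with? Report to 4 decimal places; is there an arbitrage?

0.9937 (arbitrage exists)

Around MXN → INR → SEK → CHF → MXN: 1 × 3.9270 ÷ 7.8748 × 0.088425 × 22.536 = 0.993741
Product < 1; profitable direction is MXN → CHF → SEK → INR → MXN.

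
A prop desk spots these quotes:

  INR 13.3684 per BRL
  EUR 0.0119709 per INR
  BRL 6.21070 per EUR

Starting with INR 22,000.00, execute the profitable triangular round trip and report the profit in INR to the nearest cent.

Profit: INR 134.81

Profitable loop is INR → BRL → EUR → INR:
INR 22,000.00 ÷ 13.3684 = BRL 1,645.67
BRL 1,645.67 ÷ 6.21070 = EUR 264.97
EUR 264.97 ÷ 0.0119709 = INR 22,134.81
Profit = INR 22,134.81 − INR 22,000.00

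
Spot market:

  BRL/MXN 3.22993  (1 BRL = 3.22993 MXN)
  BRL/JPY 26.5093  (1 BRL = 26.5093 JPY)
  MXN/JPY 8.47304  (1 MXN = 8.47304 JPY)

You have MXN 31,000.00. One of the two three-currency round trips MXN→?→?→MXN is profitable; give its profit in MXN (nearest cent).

Profit: MXN 1,003.38

Profitable loop is MXN → JPY → BRL → MXN:
MXN 31,000.00 × 8.47304 = JPY 262,664
JPY 262,664 ÷ 26.5093 = BRL 9,908.38
BRL 9,908.38 × 3.22993 = MXN 32,003.38
Profit = MXN 32,003.38 − MXN 31,000.00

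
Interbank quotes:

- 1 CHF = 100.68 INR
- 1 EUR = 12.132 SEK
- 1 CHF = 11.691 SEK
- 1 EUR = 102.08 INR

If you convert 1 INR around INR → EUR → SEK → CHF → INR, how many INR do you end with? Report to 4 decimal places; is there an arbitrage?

1.0235 (arbitrage exists)

Around INR → EUR → SEK → CHF → INR: 1 ÷ 102.08 × 12.132 ÷ 11.691 × 100.68 = 1.023489
Product > 1; profitable direction is INR → EUR → SEK → CHF → INR.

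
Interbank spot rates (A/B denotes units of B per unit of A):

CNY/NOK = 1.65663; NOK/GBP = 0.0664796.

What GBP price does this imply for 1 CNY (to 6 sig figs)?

CNY/GBP = 0.110132

1 CNY × 1.65663 = 1.65663 NOK
1.65663 NOK × 0.0664796 = 0.110132 GBP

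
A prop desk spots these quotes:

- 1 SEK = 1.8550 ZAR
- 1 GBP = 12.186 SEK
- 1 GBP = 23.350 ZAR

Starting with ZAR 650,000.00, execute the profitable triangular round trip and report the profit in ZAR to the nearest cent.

Profit: ZAR 21,421.36

Profitable loop is ZAR → SEK → GBP → ZAR:
ZAR 650,000.00 ÷ 1.8550 = SEK 350,404.31
SEK 350,404.31 ÷ 12.186 = GBP 28,754.66
GBP 28,754.66 × 23.350 = ZAR 671,421.36
Profit = ZAR 671,421.36 − ZAR 650,000.00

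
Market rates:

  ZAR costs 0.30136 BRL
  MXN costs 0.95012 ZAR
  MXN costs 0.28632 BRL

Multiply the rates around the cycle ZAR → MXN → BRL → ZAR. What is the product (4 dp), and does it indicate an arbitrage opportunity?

1.0000 (no arbitrage)

Around ZAR → MXN → BRL → ZAR: 1 ÷ 0.95012 × 0.28632 ÷ 0.30136 = 0.999971
Product ≈ 1 (deviation 0.003%, within rounding noise).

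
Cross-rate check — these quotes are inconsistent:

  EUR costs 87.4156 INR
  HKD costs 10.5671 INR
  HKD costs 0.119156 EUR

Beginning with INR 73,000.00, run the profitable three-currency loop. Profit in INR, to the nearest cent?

Profitable loop is INR → EUR → HKD → INR:
INR 73,000.00 ÷ 87.4156 = EUR 835.09
EUR 835.09 ÷ 0.119156 = HKD 7,008.39
HKD 7,008.39 × 10.5671 = INR 74,058.31
Profit = INR 74,058.31 − INR 73,000.00

Profit: INR 1,058.31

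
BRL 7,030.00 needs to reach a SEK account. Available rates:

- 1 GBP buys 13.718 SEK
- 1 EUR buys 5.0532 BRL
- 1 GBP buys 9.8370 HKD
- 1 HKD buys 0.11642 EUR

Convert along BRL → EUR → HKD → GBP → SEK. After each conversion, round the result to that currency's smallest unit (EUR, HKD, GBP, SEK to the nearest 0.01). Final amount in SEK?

SEK 16,664.35

BRL 7,030.00 ÷ 5.0532 = EUR 1,391.20
EUR 1,391.20 ÷ 0.11642 = HKD 11,949.84
HKD 11,949.84 ÷ 9.8370 = GBP 1,214.78
GBP 1,214.78 × 13.718 = SEK 16,664.35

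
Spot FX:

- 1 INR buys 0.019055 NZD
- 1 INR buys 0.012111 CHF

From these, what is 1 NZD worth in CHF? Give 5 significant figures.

1 NZD ÷ 0.019055 = 52.4797 INR
52.4797 INR × 0.012111 = 0.635581 CHF

NZD/CHF = 0.63558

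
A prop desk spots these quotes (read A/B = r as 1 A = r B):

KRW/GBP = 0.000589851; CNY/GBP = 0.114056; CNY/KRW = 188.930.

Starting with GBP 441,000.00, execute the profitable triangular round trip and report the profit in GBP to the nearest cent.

Profitable loop is GBP → KRW → CNY → GBP:
GBP 441,000.00 ÷ 0.000589851 = KRW 747,646,440
KRW 747,646,440 ÷ 188.930 = CNY 3,957,266.92
CNY 3,957,266.92 × 0.114056 = GBP 451,350.04
Profit = GBP 451,350.04 − GBP 441,000.00

Profit: GBP 10,350.04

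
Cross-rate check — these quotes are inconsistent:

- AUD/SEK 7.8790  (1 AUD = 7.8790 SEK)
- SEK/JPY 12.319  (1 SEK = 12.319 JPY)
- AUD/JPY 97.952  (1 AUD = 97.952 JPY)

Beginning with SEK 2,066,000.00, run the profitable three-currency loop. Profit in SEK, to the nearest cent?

Profit: SEK 18,956.84

Profitable loop is SEK → AUD → JPY → SEK:
SEK 2,066,000.00 ÷ 7.8790 = AUD 262,216.02
AUD 262,216.02 × 97.952 = JPY 25,684,583
JPY 25,684,583 ÷ 12.319 = SEK 2,084,956.84
Profit = SEK 2,084,956.84 − SEK 2,066,000.00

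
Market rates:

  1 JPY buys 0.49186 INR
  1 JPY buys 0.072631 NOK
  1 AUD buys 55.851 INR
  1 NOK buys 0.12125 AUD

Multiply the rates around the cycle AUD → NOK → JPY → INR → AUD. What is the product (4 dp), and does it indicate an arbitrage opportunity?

1.0000 (no arbitrage)

Around AUD → NOK → JPY → INR → AUD: 1 ÷ 0.12125 ÷ 0.072631 × 0.49186 ÷ 55.851 = 1.000016
Product ≈ 1 (deviation 0.002%, within rounding noise).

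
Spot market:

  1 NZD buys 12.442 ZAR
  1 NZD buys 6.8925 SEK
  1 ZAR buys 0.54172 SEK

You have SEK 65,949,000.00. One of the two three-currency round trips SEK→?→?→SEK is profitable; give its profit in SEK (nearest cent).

Profitable loop is SEK → ZAR → NZD → SEK:
SEK 65,949,000.00 ÷ 0.54172 = ZAR 121,740,013.29
ZAR 121,740,013.29 ÷ 12.442 = NZD 9,784,601.61
NZD 9,784,601.61 × 6.8925 = SEK 67,440,366.63
Profit = SEK 67,440,366.63 − SEK 65,949,000.00

Profit: SEK 1,491,366.63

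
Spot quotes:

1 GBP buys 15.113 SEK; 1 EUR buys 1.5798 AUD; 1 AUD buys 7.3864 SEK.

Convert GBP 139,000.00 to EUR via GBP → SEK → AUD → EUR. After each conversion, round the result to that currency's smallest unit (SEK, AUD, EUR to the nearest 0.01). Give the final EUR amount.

GBP 139,000.00 × 15.113 = SEK 2,100,707.00
SEK 2,100,707.00 ÷ 7.3864 = AUD 284,402.01
AUD 284,402.01 ÷ 1.5798 = EUR 180,024.06

EUR 180,024.06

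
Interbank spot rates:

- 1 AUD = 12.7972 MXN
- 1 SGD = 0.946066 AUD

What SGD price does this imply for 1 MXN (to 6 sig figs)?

MXN/SGD = 0.0825969

1 MXN ÷ 12.7972 = 0.0781421 AUD
0.0781421 AUD ÷ 0.946066 = 0.0825969 SGD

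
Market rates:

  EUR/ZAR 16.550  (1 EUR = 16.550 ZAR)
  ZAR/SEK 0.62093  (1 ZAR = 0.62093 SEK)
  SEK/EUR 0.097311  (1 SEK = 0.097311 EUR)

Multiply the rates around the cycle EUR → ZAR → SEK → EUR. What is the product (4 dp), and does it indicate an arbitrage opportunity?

1.0000 (no arbitrage)

Around EUR → ZAR → SEK → EUR: 1 × 16.550 × 0.62093 × 0.097311 = 1.000006
Product ≈ 1 (deviation 0.001%, within rounding noise).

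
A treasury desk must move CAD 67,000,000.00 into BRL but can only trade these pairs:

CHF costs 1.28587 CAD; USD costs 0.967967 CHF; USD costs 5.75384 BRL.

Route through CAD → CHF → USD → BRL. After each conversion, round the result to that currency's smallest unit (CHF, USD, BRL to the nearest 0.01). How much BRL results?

BRL 309,724,077.48

CAD 67,000,000.00 ÷ 1.28587 = CHF 52,104,800.64
CHF 52,104,800.64 ÷ 0.967967 = USD 53,829,108.47
USD 53,829,108.47 × 5.75384 = BRL 309,724,077.48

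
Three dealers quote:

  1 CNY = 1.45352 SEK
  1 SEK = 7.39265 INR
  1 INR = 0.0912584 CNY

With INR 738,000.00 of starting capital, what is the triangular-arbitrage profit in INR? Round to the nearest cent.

Profitable loop is INR → SEK → CNY → INR:
INR 738,000.00 ÷ 7.39265 = SEK 99,828.88
SEK 99,828.88 ÷ 1.45352 = CNY 68,680.78
CNY 68,680.78 ÷ 0.0912584 = INR 752,596.78
Profit = INR 752,596.78 − INR 738,000.00

Profit: INR 14,596.78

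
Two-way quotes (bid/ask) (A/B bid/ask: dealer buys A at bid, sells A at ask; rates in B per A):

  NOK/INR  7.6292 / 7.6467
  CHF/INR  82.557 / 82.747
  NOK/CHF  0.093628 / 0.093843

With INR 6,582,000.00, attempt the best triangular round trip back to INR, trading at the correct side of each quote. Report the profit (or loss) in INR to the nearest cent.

Best loop INR → NOK → CHF → INR:
INR 6,582,000.00 ÷ 7.6467 (buy NOK at ask) = NOK 860,763.47
NOK 860,763.47 × 0.093628 (sell NOK at bid) = CHF 80,591.56
CHF 80,591.56 × 82.557 (sell CHF at bid) = INR 6,653,397.57

Net profit: INR 71,397.57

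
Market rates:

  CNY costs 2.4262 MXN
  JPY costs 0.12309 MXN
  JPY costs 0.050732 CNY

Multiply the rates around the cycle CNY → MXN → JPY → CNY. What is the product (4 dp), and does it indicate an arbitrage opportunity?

Around CNY → MXN → JPY → CNY: 1 × 2.4262 ÷ 0.12309 × 0.050732 = 0.999967
Product ≈ 1 (deviation 0.003%, within rounding noise).

1.0000 (no arbitrage)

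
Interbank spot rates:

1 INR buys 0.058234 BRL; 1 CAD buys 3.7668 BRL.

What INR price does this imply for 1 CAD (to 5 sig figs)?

1 CAD × 3.7668 = 3.7668 BRL
3.7668 BRL ÷ 0.058234 = 64.6839 INR

CAD/INR = 64.684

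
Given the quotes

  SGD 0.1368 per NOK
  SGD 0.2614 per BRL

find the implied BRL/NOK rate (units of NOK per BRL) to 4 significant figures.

1 BRL × 0.2614 = 0.2614 SGD
0.2614 SGD ÷ 0.1368 = 1.91082 NOK

BRL/NOK = 1.911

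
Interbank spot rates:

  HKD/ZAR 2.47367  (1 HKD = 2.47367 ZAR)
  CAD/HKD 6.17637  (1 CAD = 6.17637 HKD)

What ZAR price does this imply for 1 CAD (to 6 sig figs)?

CAD/ZAR = 15.2783

1 CAD × 6.17637 = 6.17637 HKD
6.17637 HKD × 2.47367 = 15.2783 ZAR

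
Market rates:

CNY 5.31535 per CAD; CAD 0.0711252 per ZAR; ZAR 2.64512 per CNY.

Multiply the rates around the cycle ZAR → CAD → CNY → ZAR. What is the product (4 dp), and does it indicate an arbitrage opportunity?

Around ZAR → CAD → CNY → ZAR: 1 × 0.0711252 × 5.31535 × 2.64512 = 1.000002
Product ≈ 1 (deviation 0.000%, within rounding noise).

1.0000 (no arbitrage)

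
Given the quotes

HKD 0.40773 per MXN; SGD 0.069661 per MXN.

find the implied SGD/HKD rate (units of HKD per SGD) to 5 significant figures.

1 SGD ÷ 0.069661 = 14.3552 MXN
14.3552 MXN × 0.40773 = 5.85306 HKD

SGD/HKD = 5.8531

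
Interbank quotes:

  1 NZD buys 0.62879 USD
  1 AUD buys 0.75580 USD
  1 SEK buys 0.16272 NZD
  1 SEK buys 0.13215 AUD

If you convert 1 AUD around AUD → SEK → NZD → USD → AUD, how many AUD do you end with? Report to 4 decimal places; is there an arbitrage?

1.0244 (arbitrage exists)

Around AUD → SEK → NZD → USD → AUD: 1 ÷ 0.13215 × 0.16272 × 0.62879 ÷ 0.75580 = 1.024407
Product > 1; profitable direction is AUD → SEK → NZD → USD → AUD.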